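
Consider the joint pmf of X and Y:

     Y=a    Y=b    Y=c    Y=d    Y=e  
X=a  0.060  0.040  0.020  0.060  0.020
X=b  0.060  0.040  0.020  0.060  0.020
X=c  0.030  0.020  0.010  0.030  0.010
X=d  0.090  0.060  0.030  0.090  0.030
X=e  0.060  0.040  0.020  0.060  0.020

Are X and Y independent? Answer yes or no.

Every cell satisfies P(X,Y) = P(X)·P(Y). For instance P(X=a) = 0.200, P(Y=c) = 0.100, and 0.200×0.100 = 0.020 matches the joint entry. So X and Y are independent.

yes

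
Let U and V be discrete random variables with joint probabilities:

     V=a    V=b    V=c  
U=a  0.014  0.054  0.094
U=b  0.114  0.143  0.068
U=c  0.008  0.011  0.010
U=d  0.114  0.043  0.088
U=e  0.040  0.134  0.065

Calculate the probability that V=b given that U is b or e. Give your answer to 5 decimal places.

0.49113

P(U=b) = 0.114 + 0.143 + 0.068 = 0.325.
P(U=e) = 0.040 + 0.134 + 0.065 = 0.239.
P(U ∈ {b, e}) = 0.325 + 0.239 = 0.564; P(V=b, U ∈ {b, e}) = 0.143 + 0.134 = 0.277.
P(V=b | U ∈ {b, e}) = 0.277/0.564 = 0.49113.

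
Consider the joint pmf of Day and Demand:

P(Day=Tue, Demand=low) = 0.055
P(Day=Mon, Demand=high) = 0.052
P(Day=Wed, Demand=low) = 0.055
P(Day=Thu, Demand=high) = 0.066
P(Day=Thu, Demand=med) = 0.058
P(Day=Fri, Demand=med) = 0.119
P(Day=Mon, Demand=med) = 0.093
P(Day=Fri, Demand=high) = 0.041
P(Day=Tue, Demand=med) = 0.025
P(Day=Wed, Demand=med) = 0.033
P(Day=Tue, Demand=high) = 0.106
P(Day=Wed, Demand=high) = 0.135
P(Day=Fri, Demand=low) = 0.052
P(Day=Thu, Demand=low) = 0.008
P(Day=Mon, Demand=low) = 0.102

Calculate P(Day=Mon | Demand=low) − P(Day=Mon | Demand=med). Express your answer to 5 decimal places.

P(Demand=low) = 0.102 + 0.055 + 0.055 + 0.008 + 0.052 = 0.272; P(Day=Mon | Demand=low) = 0.102/0.272 = 0.375000.
P(Demand=med) = 0.093 + 0.025 + 0.033 + 0.058 + 0.119 = 0.328; P(Day=Mon | Demand=med) = 0.093/0.328 = 0.283537.
Difference = 0.09146.

0.09146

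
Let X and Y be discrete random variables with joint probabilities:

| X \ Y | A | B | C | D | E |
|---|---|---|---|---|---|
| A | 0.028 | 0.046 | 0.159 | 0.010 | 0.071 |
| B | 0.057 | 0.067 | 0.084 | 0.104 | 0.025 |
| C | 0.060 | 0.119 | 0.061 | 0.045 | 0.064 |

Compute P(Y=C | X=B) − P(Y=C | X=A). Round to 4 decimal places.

-0.2571

P(X=B) = 0.057 + 0.067 + 0.084 + 0.104 + 0.025 = 0.337; P(Y=C | X=B) = 0.084/0.337 = 0.24926.
P(X=A) = 0.028 + 0.046 + 0.159 + 0.010 + 0.071 = 0.314; P(Y=C | X=A) = 0.159/0.314 = 0.50637.
Difference = -0.2571.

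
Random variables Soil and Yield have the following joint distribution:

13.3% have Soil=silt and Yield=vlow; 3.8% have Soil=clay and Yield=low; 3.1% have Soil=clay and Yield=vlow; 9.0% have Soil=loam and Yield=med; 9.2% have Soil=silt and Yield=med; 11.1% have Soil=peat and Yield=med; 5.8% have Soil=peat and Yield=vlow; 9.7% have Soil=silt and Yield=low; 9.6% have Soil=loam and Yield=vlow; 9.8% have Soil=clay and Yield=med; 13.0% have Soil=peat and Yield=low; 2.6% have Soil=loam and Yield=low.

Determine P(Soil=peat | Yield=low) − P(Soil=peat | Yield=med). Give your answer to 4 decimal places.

P(Yield=low) = 0.026 + 0.038 + 0.097 + 0.130 = 0.291; P(Soil=peat | Yield=low) = 0.130/0.291 = 0.44674.
P(Yield=med) = 0.090 + 0.098 + 0.092 + 0.111 = 0.391; P(Soil=peat | Yield=med) = 0.111/0.391 = 0.28389.
Difference = 0.1628.

0.1628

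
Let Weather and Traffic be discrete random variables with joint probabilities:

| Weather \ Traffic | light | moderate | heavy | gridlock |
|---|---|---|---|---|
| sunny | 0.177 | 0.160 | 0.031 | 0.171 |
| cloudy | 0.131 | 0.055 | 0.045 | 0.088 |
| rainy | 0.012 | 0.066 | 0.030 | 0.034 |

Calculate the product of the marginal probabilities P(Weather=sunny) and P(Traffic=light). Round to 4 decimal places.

P(Weather=sunny) = 0.177 + 0.160 + 0.031 + 0.171 = 0.539.
P(Traffic=light) = 0.177 + 0.131 + 0.012 = 0.320.
Product: 0.539 × 0.320 = 0.1725.

0.1725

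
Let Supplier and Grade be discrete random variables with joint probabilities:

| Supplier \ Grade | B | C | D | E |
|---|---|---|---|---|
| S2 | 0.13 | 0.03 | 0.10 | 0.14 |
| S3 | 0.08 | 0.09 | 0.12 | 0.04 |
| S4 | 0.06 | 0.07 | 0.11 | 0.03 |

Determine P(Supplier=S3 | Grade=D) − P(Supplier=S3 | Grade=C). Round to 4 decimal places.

-0.1100

P(Grade=D) = 0.10 + 0.12 + 0.11 = 0.33; P(Supplier=S3 | Grade=D) = 0.12/0.33 = 0.36364.
P(Grade=C) = 0.03 + 0.09 + 0.07 = 0.19; P(Supplier=S3 | Grade=C) = 0.09/0.19 = 0.47368.
Difference = -0.1100.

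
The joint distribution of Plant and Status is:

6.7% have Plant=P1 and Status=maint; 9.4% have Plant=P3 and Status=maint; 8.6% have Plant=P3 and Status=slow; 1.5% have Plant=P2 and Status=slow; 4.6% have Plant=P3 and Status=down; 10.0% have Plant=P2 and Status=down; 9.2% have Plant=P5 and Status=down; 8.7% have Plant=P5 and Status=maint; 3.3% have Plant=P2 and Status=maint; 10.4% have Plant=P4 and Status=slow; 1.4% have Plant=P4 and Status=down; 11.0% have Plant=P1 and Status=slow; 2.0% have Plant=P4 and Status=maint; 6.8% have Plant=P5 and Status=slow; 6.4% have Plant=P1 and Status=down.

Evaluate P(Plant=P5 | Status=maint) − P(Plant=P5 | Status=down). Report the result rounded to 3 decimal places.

P(Status=maint) = 0.067 + 0.033 + 0.094 + 0.020 + 0.087 = 0.301; P(Plant=P5 | Status=maint) = 0.087/0.301 = 0.2890.
P(Status=down) = 0.064 + 0.100 + 0.046 + 0.014 + 0.092 = 0.316; P(Plant=P5 | Status=down) = 0.092/0.316 = 0.2911.
Difference = -0.002.

-0.002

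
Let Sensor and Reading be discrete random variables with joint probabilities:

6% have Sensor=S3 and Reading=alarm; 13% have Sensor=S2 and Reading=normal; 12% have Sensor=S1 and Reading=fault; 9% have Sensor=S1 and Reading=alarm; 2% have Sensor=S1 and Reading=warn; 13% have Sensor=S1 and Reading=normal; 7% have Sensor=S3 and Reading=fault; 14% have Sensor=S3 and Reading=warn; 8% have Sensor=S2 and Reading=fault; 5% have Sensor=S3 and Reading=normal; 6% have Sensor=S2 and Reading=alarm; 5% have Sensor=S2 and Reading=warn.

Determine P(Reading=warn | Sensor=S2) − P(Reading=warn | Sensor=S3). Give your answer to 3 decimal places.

P(Sensor=S2) = 0.13 + 0.05 + 0.06 + 0.08 = 0.32; P(Reading=warn | Sensor=S2) = 0.05/0.32 = 0.1563.
P(Sensor=S3) = 0.05 + 0.14 + 0.06 + 0.07 = 0.32; P(Reading=warn | Sensor=S3) = 0.14/0.32 = 0.4375.
Difference = -0.281.

-0.281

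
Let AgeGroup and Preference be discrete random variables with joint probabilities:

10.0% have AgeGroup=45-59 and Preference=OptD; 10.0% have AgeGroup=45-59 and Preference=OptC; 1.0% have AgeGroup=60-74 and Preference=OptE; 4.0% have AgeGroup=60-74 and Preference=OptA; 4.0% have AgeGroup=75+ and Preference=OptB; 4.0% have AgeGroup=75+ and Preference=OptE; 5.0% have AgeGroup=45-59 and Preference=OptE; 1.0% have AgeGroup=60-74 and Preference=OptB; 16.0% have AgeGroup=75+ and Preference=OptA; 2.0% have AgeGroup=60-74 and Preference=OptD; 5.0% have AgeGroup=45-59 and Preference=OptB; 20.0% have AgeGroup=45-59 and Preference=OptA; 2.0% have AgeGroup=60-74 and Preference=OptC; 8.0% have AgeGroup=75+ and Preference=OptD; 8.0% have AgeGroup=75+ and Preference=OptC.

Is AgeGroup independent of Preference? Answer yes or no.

Every cell satisfies P(AgeGroup,Preference) = P(AgeGroup)·P(Preference). For instance P(AgeGroup=45-59) = 0.500, P(Preference=OptC) = 0.200, and 0.500×0.200 = 0.100 matches the joint entry. So AgeGroup and Preference are independent.

yes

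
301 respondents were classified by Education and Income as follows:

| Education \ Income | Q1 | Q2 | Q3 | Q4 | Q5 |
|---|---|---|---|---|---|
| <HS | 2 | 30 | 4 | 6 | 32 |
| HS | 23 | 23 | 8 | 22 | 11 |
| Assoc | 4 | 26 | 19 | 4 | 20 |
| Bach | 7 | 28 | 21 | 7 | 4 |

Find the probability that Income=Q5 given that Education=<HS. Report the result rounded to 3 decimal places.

0.432

Total with Education=<HS: 2 + 30 + 4 + 6 + 32 = 74.
P(Income=Q5 | Education=<HS) = 32/74 = 0.432.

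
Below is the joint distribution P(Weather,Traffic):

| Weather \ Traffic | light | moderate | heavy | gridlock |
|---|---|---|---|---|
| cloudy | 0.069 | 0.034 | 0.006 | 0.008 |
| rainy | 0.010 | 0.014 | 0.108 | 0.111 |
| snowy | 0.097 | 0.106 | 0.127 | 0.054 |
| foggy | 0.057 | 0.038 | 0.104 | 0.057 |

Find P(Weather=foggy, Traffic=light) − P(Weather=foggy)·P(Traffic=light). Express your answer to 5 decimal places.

P(Weather=foggy) = 0.057 + 0.038 + 0.104 + 0.057 = 0.256.
P(Traffic=light) = 0.069 + 0.010 + 0.097 + 0.057 = 0.233.
P(Weather=foggy, Traffic=light) − P(Weather=foggy)P(Traffic=light) = 0.057 − 0.256×0.233 = -0.00265.

-0.00265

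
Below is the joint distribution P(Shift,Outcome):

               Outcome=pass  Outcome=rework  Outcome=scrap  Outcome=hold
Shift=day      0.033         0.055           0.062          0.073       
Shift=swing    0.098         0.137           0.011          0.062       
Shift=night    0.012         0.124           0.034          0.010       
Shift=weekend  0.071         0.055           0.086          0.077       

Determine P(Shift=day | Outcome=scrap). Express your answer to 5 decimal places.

P(Outcome=scrap) = 0.062 + 0.011 + 0.034 + 0.086 = 0.193.
P(Shift=day | Outcome=scrap) = 0.062/0.193 = 0.32124.

0.32124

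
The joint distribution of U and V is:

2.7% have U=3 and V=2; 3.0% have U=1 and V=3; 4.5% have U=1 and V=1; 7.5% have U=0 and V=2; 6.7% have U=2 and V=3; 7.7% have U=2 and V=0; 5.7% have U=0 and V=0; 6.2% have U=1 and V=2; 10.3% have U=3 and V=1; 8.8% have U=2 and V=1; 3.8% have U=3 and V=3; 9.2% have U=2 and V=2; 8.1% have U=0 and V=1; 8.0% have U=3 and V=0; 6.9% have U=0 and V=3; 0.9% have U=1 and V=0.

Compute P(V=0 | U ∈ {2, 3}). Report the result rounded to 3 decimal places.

P(U=2) = 0.077 + 0.088 + 0.092 + 0.067 = 0.324.
P(U=3) = 0.080 + 0.103 + 0.027 + 0.038 = 0.248.
P(U ∈ {2, 3}) = 0.324 + 0.248 = 0.572; P(V=0, U ∈ {2, 3}) = 0.077 + 0.080 = 0.157.
P(V=0 | U ∈ {2, 3}) = 0.157/0.572 = 0.274.

0.274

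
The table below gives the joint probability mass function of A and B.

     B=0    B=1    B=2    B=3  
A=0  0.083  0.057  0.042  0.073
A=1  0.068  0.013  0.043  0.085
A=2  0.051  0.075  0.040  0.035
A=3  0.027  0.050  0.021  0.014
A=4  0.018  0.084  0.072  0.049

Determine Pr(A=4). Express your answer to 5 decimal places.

0.22300

P(A=4) = 0.018 + 0.084 + 0.072 + 0.049 = 0.223.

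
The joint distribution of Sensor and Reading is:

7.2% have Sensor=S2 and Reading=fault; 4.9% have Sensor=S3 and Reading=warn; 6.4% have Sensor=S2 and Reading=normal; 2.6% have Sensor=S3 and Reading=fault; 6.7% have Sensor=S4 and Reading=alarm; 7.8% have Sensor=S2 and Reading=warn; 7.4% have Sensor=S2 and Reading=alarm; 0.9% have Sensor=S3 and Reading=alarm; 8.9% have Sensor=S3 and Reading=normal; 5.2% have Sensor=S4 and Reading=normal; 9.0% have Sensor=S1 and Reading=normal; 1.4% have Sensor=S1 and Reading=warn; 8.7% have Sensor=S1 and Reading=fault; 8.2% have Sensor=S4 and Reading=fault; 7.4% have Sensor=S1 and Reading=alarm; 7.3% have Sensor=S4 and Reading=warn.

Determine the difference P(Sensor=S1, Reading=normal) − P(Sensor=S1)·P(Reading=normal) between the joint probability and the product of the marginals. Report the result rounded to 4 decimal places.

P(Sensor=S1) = 0.090 + 0.014 + 0.074 + 0.087 = 0.265.
P(Reading=normal) = 0.090 + 0.064 + 0.089 + 0.052 = 0.295.
P(Sensor=S1, Reading=normal) − P(Sensor=S1)P(Reading=normal) = 0.090 − 0.265×0.295 = 0.0118.

0.0118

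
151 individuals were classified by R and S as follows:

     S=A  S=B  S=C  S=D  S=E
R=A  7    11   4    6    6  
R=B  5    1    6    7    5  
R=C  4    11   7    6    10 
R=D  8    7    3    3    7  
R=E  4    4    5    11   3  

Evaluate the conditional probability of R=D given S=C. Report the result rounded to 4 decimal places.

Total with S=C: 4 + 6 + 7 + 3 + 5 = 25.
P(R=D | S=C) = 3/25 = 0.1200.

0.1200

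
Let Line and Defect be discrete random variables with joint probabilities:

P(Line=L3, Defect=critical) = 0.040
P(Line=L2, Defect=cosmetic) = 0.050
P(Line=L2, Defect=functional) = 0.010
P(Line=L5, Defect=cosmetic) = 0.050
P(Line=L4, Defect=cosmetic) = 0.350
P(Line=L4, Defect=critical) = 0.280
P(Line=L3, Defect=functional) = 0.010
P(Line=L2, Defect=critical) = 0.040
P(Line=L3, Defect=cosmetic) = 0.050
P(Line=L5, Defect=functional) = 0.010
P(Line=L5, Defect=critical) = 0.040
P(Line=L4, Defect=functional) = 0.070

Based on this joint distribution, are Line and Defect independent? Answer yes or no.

Every cell satisfies P(Line,Defect) = P(Line)·P(Defect). For instance P(Line=L5) = 0.100, P(Defect=functional) = 0.100, and 0.100×0.100 = 0.010 matches the joint entry. So Line and Defect are independent.

yes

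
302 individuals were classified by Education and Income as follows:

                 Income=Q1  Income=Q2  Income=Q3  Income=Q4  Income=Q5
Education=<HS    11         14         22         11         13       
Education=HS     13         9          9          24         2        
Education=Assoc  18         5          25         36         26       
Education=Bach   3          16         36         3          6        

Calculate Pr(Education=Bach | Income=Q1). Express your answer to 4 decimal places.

Total with Income=Q1: 11 + 13 + 18 + 3 = 45.
P(Education=Bach | Income=Q1) = 3/45 = 0.0667.

0.0667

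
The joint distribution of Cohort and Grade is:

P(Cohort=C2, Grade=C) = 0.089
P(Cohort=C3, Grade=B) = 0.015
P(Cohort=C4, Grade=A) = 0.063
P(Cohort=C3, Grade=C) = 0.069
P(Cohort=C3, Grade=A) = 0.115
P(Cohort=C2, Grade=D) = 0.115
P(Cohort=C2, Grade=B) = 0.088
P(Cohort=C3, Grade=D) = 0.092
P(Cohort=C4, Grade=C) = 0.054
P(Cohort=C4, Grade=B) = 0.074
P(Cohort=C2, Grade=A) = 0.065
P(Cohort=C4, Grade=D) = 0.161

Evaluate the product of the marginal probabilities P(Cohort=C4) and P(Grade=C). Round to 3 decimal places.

P(Cohort=C4) = 0.063 + 0.074 + 0.054 + 0.161 = 0.352.
P(Grade=C) = 0.089 + 0.069 + 0.054 = 0.212.
Product: 0.352 × 0.212 = 0.075.

0.075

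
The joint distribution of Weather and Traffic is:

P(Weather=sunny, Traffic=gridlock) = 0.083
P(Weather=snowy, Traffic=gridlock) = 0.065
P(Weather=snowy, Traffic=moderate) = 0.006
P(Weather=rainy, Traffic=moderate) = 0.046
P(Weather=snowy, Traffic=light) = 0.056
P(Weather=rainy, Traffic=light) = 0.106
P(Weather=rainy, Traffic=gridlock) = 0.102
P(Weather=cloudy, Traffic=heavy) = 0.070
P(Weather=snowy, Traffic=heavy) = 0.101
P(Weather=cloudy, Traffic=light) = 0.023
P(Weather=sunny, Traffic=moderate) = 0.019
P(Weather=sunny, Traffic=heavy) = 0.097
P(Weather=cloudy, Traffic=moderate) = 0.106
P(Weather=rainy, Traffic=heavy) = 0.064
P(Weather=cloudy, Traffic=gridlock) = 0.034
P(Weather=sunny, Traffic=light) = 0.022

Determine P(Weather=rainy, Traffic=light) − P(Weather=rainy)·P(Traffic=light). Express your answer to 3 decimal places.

P(Weather=rainy) = 0.106 + 0.046 + 0.064 + 0.102 = 0.318.
P(Traffic=light) = 0.022 + 0.023 + 0.106 + 0.056 = 0.207.
P(Weather=rainy, Traffic=light) − P(Weather=rainy)P(Traffic=light) = 0.106 − 0.318×0.207 = 0.040.

0.040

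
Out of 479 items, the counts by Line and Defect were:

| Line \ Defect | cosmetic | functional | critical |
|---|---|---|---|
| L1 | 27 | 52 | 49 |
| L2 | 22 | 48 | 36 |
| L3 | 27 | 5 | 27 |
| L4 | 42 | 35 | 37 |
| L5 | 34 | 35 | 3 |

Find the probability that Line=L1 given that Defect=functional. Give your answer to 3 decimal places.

Total with Defect=functional: 52 + 48 + 5 + 35 + 35 = 175.
P(Line=L1 | Defect=functional) = 52/175 = 0.297.

0.297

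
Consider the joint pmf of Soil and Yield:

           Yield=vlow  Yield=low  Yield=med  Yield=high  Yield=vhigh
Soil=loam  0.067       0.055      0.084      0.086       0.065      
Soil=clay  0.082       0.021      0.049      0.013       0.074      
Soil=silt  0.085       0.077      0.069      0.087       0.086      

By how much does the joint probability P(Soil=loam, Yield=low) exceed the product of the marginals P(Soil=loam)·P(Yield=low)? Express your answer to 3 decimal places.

P(Soil=loam) = 0.067 + 0.055 + 0.084 + 0.086 + 0.065 = 0.357.
P(Yield=low) = 0.055 + 0.021 + 0.077 = 0.153.
P(Soil=loam, Yield=low) − P(Soil=loam)P(Yield=low) = 0.055 − 0.357×0.153 = 0.000.

0.000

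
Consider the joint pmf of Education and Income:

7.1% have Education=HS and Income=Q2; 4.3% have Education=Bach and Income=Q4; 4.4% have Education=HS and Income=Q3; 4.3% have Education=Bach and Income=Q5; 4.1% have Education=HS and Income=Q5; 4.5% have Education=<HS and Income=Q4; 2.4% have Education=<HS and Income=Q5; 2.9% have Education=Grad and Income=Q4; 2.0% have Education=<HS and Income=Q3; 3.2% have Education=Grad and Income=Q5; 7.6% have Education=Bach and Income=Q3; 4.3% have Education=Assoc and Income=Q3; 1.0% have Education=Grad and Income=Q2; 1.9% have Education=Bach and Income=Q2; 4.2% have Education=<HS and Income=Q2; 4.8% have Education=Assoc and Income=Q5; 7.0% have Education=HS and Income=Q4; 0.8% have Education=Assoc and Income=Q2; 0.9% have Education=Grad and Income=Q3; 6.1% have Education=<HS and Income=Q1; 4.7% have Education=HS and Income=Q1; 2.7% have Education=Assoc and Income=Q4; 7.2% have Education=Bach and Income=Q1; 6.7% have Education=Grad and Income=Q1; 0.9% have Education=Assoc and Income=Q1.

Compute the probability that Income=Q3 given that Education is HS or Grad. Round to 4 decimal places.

P(Education=HS) = 0.047 + 0.071 + 0.044 + 0.070 + 0.041 = 0.273.
P(Education=Grad) = 0.067 + 0.010 + 0.009 + 0.029 + 0.032 = 0.147.
P(Education ∈ {HS, Grad}) = 0.273 + 0.147 = 0.420; P(Income=Q3, Education ∈ {HS, Grad}) = 0.044 + 0.009 = 0.053.
P(Income=Q3 | Education ∈ {HS, Grad}) = 0.053/0.420 = 0.1262.

0.1262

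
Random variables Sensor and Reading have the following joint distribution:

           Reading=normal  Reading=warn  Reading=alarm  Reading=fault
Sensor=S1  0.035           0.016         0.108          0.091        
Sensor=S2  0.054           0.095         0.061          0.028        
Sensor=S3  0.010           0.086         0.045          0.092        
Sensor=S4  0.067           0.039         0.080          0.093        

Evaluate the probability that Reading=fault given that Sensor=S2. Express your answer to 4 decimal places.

0.1176

P(Sensor=S2) = 0.054 + 0.095 + 0.061 + 0.028 = 0.238.
P(Reading=fault | Sensor=S2) = 0.028/0.238 = 0.1176.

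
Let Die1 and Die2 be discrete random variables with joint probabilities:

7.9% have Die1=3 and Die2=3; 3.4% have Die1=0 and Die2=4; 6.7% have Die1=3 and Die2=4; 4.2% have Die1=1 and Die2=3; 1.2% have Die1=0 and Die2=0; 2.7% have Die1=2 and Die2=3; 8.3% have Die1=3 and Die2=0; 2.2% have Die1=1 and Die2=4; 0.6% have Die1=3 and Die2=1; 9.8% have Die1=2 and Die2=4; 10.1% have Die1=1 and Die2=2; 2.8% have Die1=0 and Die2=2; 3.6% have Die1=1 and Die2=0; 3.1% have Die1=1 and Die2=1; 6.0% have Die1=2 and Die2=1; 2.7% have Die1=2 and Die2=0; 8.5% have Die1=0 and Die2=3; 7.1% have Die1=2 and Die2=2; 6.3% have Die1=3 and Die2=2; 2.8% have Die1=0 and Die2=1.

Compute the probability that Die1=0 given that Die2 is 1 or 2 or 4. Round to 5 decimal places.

P(Die2=1) = 0.028 + 0.031 + 0.060 + 0.006 = 0.125.
P(Die2=2) = 0.028 + 0.101 + 0.071 + 0.063 = 0.263.
P(Die2=4) = 0.034 + 0.022 + 0.098 + 0.067 = 0.221.
P(Die2 ∈ {1, 2, 4}) = 0.125 + 0.263 + 0.221 = 0.609; P(Die1=0, Die2 ∈ {1, 2, 4}) = 0.028 + 0.028 + 0.034 = 0.090.
P(Die1=0 | Die2 ∈ {1, 2, 4}) = 0.090/0.609 = 0.14778.

0.14778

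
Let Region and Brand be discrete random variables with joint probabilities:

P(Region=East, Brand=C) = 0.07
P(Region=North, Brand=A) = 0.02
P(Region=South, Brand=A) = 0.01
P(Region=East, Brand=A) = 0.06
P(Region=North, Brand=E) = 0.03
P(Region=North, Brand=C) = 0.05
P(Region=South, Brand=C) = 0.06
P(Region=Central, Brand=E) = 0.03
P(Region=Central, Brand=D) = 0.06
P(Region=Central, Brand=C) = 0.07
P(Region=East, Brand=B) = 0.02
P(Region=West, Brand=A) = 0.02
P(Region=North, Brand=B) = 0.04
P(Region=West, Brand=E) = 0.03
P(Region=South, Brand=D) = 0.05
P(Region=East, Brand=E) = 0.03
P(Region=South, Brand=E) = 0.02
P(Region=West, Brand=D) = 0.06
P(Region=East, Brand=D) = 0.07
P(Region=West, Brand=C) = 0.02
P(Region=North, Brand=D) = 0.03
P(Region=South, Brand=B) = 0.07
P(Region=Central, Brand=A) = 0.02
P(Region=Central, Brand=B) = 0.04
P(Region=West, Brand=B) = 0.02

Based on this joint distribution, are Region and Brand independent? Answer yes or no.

no

P(Region=South) = 0.21 and P(Brand=B) = 0.19, so their product is 0.0399, but P(Region=South, Brand=B) = 0.07. Since these differ, Region and Brand are not independent.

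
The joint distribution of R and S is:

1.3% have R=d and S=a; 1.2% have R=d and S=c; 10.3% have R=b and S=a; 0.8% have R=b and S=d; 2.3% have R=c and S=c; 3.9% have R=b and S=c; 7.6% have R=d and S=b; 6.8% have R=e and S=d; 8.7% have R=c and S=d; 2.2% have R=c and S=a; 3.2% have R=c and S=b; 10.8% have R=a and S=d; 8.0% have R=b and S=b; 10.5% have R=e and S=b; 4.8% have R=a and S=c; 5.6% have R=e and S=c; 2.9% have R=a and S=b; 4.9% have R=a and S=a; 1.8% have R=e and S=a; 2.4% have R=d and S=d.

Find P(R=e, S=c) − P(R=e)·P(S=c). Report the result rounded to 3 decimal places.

P(R=e) = 0.018 + 0.105 + 0.056 + 0.068 = 0.247.
P(S=c) = 0.048 + 0.039 + 0.023 + 0.012 + 0.056 = 0.178.
P(R=e, S=c) − P(R=e)P(S=c) = 0.056 − 0.247×0.178 = 0.012.

0.012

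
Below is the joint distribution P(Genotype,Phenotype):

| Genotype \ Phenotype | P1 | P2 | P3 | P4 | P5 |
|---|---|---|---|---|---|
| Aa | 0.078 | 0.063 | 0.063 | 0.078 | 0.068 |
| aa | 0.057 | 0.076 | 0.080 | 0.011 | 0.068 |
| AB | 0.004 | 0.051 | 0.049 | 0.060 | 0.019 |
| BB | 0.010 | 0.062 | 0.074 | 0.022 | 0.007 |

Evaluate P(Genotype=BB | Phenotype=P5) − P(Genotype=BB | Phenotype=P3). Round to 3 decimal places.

-0.235

P(Phenotype=P5) = 0.068 + 0.068 + 0.019 + 0.007 = 0.162; P(Genotype=BB | Phenotype=P5) = 0.007/0.162 = 0.0432.
P(Phenotype=P3) = 0.063 + 0.080 + 0.049 + 0.074 = 0.266; P(Genotype=BB | Phenotype=P3) = 0.074/0.266 = 0.2782.
Difference = -0.235.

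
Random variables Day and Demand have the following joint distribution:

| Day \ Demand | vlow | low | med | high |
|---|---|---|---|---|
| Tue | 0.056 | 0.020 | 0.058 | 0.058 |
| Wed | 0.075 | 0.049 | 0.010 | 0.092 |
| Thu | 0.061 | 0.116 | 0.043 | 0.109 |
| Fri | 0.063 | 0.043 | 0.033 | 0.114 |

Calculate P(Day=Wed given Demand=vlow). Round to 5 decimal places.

P(Demand=vlow) = 0.056 + 0.075 + 0.061 + 0.063 = 0.255.
P(Day=Wed | Demand=vlow) = 0.075/0.255 = 0.29412.

0.29412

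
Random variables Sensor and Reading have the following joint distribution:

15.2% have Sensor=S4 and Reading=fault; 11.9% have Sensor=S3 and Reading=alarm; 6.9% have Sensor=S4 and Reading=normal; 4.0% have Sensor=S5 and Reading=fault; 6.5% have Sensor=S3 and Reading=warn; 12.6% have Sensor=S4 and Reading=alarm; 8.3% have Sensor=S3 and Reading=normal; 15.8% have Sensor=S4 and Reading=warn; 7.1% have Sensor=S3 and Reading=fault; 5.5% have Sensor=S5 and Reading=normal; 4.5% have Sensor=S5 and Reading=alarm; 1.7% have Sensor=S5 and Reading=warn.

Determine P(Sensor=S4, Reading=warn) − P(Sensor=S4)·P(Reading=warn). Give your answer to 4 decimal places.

P(Sensor=S4) = 0.069 + 0.158 + 0.126 + 0.152 = 0.505.
P(Reading=warn) = 0.065 + 0.158 + 0.017 = 0.240.
P(Sensor=S4, Reading=warn) − P(Sensor=S4)P(Reading=warn) = 0.158 − 0.505×0.240 = 0.0368.

0.0368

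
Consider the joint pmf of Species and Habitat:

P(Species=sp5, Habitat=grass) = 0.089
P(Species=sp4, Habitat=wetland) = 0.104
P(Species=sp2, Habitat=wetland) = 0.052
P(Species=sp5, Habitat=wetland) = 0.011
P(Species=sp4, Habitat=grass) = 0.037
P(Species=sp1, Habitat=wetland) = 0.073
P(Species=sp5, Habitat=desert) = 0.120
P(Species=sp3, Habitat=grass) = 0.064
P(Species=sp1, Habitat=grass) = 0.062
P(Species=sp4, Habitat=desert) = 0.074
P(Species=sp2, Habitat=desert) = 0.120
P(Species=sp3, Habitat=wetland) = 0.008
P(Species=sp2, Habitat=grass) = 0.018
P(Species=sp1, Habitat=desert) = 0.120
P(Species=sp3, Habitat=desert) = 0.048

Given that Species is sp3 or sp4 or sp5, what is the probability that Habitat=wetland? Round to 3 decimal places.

0.222

P(Species=sp3) = 0.064 + 0.008 + 0.048 = 0.120.
P(Species=sp4) = 0.037 + 0.104 + 0.074 = 0.215.
P(Species=sp5) = 0.089 + 0.011 + 0.120 = 0.220.
P(Species ∈ {sp3, sp4, sp5}) = 0.120 + 0.215 + 0.220 = 0.555; P(Habitat=wetland, Species ∈ {sp3, sp4, sp5}) = 0.008 + 0.104 + 0.011 = 0.123.
P(Habitat=wetland | Species ∈ {sp3, sp4, sp5}) = 0.123/0.555 = 0.222.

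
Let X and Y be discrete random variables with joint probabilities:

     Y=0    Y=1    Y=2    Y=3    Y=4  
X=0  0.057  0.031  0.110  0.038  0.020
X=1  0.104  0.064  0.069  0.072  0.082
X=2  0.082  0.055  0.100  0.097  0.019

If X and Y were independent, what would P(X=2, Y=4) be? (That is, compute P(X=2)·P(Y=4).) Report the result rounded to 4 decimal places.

0.0427

P(X=2) = 0.082 + 0.055 + 0.100 + 0.097 + 0.019 = 0.353.
P(Y=4) = 0.020 + 0.082 + 0.019 = 0.121.
Product: 0.353 × 0.121 = 0.0427.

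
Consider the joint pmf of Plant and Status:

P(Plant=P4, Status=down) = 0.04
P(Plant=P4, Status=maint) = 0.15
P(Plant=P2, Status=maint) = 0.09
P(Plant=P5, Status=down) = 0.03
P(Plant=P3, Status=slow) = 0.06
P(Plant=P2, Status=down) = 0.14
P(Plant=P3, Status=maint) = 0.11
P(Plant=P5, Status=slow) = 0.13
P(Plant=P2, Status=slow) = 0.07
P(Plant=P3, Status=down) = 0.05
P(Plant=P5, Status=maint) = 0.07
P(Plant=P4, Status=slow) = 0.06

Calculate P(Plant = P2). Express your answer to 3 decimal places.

0.300

P(Plant=P2) = 0.07 + 0.14 + 0.09 = 0.30.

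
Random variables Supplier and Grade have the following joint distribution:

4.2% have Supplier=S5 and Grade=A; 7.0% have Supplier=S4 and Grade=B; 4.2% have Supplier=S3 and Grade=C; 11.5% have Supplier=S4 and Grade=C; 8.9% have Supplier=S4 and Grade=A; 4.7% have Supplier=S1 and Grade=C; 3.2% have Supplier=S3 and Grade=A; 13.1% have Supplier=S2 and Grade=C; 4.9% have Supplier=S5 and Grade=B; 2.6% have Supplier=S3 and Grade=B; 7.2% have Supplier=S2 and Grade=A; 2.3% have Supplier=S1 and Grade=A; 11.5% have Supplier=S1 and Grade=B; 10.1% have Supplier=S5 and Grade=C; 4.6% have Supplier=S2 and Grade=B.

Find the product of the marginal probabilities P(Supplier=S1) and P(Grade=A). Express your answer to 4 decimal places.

0.0477

P(Supplier=S1) = 0.023 + 0.115 + 0.047 = 0.185.
P(Grade=A) = 0.023 + 0.072 + 0.032 + 0.089 + 0.042 = 0.258.
Product: 0.185 × 0.258 = 0.0477.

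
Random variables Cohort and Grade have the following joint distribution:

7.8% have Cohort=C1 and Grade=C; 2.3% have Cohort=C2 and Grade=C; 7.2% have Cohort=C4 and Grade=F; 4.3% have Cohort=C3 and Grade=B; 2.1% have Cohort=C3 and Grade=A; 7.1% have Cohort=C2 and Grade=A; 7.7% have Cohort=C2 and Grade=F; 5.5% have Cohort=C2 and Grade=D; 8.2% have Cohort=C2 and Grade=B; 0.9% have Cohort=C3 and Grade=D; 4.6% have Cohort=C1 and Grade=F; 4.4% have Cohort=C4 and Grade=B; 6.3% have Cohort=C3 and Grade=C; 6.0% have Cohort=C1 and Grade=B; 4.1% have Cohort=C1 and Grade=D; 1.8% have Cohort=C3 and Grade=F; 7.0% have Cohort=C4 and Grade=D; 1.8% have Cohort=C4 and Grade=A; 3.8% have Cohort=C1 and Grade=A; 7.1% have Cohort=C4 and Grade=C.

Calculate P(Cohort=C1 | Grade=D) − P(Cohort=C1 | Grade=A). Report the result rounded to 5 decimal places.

-0.02247

P(Grade=D) = 0.041 + 0.055 + 0.009 + 0.070 = 0.175; P(Cohort=C1 | Grade=D) = 0.041/0.175 = 0.234286.
P(Grade=A) = 0.038 + 0.071 + 0.021 + 0.018 = 0.148; P(Cohort=C1 | Grade=A) = 0.038/0.148 = 0.256757.
Difference = -0.02247.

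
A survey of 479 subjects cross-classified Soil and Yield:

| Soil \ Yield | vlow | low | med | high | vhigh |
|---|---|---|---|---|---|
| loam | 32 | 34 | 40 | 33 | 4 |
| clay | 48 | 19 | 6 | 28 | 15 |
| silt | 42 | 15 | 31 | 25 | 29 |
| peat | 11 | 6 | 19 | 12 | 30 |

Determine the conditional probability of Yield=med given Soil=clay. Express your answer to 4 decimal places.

0.0517

Total with Soil=clay: 48 + 19 + 6 + 28 + 15 = 116.
P(Yield=med | Soil=clay) = 6/116 = 0.0517.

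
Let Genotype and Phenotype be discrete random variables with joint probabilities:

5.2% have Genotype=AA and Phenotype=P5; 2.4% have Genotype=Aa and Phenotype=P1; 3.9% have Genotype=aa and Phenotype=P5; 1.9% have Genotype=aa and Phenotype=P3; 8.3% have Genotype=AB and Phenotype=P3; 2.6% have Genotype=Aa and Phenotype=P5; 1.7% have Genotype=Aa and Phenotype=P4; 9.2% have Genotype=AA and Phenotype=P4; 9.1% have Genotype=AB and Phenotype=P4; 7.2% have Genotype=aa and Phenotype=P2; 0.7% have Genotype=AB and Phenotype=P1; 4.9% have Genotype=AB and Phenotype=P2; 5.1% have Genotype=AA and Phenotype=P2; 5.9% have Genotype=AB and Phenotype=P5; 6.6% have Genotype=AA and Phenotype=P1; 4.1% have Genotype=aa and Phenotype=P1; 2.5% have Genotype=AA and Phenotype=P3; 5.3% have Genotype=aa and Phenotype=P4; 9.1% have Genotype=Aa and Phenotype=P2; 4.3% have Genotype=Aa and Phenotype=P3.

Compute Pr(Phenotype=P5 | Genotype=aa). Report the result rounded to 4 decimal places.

P(Genotype=aa) = 0.041 + 0.072 + 0.019 + 0.053 + 0.039 = 0.224.
P(Phenotype=P5 | Genotype=aa) = 0.039/0.224 = 0.1741.

0.1741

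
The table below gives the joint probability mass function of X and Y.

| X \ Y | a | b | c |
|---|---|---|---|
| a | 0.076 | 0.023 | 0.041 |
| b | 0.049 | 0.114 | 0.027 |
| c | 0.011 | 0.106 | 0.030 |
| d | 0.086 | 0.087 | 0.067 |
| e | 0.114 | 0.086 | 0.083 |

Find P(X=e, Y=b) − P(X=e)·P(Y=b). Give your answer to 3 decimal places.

P(X=e) = 0.114 + 0.086 + 0.083 = 0.283.
P(Y=b) = 0.023 + 0.114 + 0.106 + 0.087 + 0.086 = 0.416.
P(X=e, Y=b) − P(X=e)P(Y=b) = 0.086 − 0.283×0.416 = -0.032.

-0.032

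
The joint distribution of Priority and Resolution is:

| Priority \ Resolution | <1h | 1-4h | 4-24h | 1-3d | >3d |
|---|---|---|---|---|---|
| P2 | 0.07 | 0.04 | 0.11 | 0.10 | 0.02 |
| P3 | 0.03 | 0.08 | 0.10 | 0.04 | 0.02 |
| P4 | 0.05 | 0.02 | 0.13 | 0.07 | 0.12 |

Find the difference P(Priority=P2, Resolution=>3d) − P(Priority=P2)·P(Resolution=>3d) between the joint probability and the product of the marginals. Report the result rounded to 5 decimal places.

-0.03440

P(Priority=P2) = 0.07 + 0.04 + 0.11 + 0.10 + 0.02 = 0.34.
P(Resolution=>3d) = 0.02 + 0.02 + 0.12 = 0.16.
P(Priority=P2, Resolution=>3d) − P(Priority=P2)P(Resolution=>3d) = 0.02 − 0.34×0.16 = -0.03440.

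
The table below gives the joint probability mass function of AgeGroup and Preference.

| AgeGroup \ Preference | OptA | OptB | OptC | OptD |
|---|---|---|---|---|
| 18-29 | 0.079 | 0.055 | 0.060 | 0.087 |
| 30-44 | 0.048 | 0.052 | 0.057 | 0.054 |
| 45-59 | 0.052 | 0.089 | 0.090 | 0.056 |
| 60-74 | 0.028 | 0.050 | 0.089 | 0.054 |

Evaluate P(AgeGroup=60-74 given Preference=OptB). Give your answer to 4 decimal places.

P(Preference=OptB) = 0.055 + 0.052 + 0.089 + 0.050 = 0.246.
P(AgeGroup=60-74 | Preference=OptB) = 0.050/0.246 = 0.2033.

0.2033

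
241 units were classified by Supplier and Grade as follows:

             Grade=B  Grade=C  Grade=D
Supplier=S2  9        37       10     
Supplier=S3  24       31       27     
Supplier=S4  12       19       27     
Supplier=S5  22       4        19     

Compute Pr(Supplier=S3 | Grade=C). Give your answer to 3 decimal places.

Total with Grade=C: 37 + 31 + 19 + 4 = 91.
P(Supplier=S3 | Grade=C) = 31/91 = 0.341.

0.341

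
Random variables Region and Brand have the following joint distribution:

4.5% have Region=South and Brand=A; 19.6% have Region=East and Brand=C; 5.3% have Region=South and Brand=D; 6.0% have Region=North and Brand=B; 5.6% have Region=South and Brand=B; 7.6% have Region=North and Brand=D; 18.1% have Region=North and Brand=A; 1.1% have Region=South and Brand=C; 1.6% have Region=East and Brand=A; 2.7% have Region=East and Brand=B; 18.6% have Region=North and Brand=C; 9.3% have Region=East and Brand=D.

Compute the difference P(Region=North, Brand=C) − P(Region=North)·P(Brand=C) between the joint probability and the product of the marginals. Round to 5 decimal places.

P(Region=North) = 0.181 + 0.060 + 0.186 + 0.076 = 0.503.
P(Brand=C) = 0.186 + 0.011 + 0.196 = 0.393.
P(Region=North, Brand=C) − P(Region=North)P(Brand=C) = 0.186 − 0.503×0.393 = -0.01168.

-0.01168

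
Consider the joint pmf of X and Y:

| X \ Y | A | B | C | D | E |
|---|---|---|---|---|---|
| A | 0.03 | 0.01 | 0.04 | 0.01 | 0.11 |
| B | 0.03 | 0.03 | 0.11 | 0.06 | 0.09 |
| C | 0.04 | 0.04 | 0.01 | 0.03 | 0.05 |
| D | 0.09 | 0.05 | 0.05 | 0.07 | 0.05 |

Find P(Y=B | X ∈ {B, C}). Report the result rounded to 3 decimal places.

0.143

P(X=B) = 0.03 + 0.03 + 0.11 + 0.06 + 0.09 = 0.32.
P(X=C) = 0.04 + 0.04 + 0.01 + 0.03 + 0.05 = 0.17.
P(X ∈ {B, C}) = 0.32 + 0.17 = 0.49; P(Y=B, X ∈ {B, C}) = 0.03 + 0.04 = 0.07.
P(Y=B | X ∈ {B, C}) = 0.07/0.49 = 0.143.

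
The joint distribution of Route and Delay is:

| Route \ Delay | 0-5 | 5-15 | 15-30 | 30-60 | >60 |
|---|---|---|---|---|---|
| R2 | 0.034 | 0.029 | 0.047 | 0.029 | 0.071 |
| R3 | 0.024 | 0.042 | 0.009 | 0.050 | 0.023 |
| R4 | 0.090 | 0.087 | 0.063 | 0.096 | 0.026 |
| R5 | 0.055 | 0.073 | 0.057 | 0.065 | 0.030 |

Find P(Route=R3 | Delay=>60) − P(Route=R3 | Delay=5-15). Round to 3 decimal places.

P(Delay=>60) = 0.071 + 0.023 + 0.026 + 0.030 = 0.150; P(Route=R3 | Delay=>60) = 0.023/0.150 = 0.1533.
P(Delay=5-15) = 0.029 + 0.042 + 0.087 + 0.073 = 0.231; P(Route=R3 | Delay=5-15) = 0.042/0.231 = 0.1818.
Difference = -0.028.

-0.028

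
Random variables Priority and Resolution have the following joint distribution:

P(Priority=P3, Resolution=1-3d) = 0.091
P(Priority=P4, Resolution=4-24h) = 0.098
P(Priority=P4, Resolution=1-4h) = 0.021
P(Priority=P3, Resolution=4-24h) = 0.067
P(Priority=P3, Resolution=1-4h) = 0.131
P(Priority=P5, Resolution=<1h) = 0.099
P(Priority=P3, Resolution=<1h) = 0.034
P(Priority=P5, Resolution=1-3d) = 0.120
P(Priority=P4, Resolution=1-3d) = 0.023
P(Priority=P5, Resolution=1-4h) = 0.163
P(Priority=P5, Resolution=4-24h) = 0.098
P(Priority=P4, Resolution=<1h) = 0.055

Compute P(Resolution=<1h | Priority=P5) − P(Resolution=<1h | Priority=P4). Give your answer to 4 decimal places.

P(Priority=P5) = 0.099 + 0.163 + 0.098 + 0.120 = 0.480; P(Resolution=<1h | Priority=P5) = 0.099/0.480 = 0.20625.
P(Priority=P4) = 0.055 + 0.021 + 0.098 + 0.023 = 0.197; P(Resolution=<1h | Priority=P4) = 0.055/0.197 = 0.27919.
Difference = -0.0729.

-0.0729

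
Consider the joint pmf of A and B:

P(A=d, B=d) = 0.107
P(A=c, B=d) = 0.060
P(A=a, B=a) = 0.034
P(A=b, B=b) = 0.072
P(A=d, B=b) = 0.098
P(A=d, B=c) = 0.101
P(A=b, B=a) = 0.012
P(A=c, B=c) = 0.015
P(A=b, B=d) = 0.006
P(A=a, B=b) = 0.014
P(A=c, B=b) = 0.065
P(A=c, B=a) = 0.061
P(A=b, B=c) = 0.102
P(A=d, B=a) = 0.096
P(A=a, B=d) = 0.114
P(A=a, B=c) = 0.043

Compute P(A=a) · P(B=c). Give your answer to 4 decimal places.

P(A=a) = 0.034 + 0.014 + 0.043 + 0.114 = 0.205.
P(B=c) = 0.043 + 0.102 + 0.015 + 0.101 = 0.261.
Product: 0.205 × 0.261 = 0.0535.

0.0535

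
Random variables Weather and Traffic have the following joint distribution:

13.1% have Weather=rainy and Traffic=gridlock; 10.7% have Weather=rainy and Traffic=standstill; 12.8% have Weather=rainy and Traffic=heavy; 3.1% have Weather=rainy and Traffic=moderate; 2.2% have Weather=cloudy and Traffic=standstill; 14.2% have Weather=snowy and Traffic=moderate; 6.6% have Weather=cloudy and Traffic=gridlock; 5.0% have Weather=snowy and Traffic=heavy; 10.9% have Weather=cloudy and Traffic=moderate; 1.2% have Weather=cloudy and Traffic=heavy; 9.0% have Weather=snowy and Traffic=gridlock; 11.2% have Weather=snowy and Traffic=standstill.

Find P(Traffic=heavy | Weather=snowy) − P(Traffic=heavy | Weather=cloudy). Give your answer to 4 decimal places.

P(Weather=snowy) = 0.142 + 0.050 + 0.090 + 0.112 = 0.394; P(Traffic=heavy | Weather=snowy) = 0.050/0.394 = 0.12690.
P(Weather=cloudy) = 0.109 + 0.012 + 0.066 + 0.022 = 0.209; P(Traffic=heavy | Weather=cloudy) = 0.012/0.209 = 0.05742.
Difference = 0.0695.

0.0695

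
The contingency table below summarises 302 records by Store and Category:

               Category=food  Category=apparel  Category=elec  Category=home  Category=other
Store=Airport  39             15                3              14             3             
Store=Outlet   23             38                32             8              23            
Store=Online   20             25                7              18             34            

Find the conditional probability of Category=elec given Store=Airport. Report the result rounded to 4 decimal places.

Total with Store=Airport: 39 + 15 + 3 + 14 + 3 = 74.
P(Category=elec | Store=Airport) = 3/74 = 0.0405.

0.0405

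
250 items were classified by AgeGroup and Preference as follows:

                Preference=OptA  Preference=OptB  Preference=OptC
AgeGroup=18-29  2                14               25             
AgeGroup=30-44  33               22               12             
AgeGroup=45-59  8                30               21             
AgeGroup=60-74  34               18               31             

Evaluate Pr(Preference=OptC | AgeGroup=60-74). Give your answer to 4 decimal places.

Total with AgeGroup=60-74: 34 + 18 + 31 = 83.
P(Preference=OptC | AgeGroup=60-74) = 31/83 = 0.3735.

0.3735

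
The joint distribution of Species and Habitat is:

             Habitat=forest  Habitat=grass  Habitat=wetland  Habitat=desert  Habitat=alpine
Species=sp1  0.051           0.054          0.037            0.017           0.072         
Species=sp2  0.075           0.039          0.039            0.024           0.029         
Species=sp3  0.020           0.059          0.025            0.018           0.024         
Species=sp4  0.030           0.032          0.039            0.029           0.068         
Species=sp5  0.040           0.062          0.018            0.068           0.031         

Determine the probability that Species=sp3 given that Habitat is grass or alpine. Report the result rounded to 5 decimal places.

P(Habitat=grass) = 0.054 + 0.039 + 0.059 + 0.032 + 0.062 = 0.246.
P(Habitat=alpine) = 0.072 + 0.029 + 0.024 + 0.068 + 0.031 = 0.224.
P(Habitat ∈ {grass, alpine}) = 0.246 + 0.224 = 0.470; P(Species=sp3, Habitat ∈ {grass, alpine}) = 0.059 + 0.024 = 0.083.
P(Species=sp3 | Habitat ∈ {grass, alpine}) = 0.083/0.470 = 0.17660.

0.17660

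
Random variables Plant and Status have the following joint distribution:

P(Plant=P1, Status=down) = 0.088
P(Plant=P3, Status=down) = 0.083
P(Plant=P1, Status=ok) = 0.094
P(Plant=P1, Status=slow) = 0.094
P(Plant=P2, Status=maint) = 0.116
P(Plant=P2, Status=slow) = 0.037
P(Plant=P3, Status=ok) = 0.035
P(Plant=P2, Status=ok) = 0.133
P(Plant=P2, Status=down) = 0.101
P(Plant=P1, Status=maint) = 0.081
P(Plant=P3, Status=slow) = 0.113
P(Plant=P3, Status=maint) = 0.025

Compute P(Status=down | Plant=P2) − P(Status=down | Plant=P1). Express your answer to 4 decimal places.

0.0145

P(Plant=P2) = 0.133 + 0.037 + 0.101 + 0.116 = 0.387; P(Status=down | Plant=P2) = 0.101/0.387 = 0.26098.
P(Plant=P1) = 0.094 + 0.094 + 0.088 + 0.081 = 0.357; P(Status=down | Plant=P1) = 0.088/0.357 = 0.24650.
Difference = 0.0145.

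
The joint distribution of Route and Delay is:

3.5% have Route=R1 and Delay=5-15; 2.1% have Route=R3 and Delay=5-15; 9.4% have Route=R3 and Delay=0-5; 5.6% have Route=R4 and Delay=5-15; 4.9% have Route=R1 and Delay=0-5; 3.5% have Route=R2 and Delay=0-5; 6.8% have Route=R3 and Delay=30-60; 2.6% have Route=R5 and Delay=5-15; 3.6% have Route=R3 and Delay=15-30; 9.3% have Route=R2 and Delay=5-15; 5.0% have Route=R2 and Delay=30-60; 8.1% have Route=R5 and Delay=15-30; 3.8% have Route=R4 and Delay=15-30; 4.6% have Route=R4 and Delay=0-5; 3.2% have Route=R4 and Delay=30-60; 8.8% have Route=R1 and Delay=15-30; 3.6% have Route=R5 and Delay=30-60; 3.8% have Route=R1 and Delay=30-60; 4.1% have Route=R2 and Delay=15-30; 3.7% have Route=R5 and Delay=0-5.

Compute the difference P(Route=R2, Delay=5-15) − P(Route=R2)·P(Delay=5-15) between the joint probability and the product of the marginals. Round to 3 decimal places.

0.042

P(Route=R2) = 0.035 + 0.093 + 0.041 + 0.050 = 0.219.
P(Delay=5-15) = 0.035 + 0.093 + 0.021 + 0.056 + 0.026 = 0.231.
P(Route=R2, Delay=5-15) − P(Route=R2)P(Delay=5-15) = 0.093 − 0.219×0.231 = 0.042.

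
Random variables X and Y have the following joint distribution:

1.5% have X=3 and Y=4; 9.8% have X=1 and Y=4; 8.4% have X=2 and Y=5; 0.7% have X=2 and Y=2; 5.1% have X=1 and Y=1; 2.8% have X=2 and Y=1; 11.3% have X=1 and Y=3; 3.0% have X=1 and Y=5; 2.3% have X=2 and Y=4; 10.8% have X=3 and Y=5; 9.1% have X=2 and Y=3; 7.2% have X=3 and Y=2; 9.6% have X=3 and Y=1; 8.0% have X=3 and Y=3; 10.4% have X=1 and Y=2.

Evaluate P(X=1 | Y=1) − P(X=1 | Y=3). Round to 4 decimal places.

P(Y=1) = 0.051 + 0.028 + 0.096 = 0.175; P(X=1 | Y=1) = 0.051/0.175 = 0.29143.
P(Y=3) = 0.113 + 0.091 + 0.080 = 0.284; P(X=1 | Y=3) = 0.113/0.284 = 0.39789.
Difference = -0.1065.

-0.1065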